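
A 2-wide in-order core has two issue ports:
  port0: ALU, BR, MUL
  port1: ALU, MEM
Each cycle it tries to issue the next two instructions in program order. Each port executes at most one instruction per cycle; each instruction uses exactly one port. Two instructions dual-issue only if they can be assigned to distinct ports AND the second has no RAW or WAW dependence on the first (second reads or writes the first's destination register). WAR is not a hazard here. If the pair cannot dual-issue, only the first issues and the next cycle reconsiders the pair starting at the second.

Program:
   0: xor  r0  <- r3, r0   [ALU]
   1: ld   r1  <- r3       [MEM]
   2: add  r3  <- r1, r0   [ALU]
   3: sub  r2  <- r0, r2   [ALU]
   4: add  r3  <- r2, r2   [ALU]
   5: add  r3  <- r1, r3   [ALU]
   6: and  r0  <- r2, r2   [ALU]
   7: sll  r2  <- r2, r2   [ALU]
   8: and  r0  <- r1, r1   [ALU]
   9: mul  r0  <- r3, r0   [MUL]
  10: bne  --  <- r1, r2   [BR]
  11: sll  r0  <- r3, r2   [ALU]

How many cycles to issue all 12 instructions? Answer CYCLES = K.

0. xor.ALU ld.MEM @i0+i1  | pair
1. add.ALU sub.ALU @i2+i3  | pair
2. add.ALU @i4  | RAW+WAW r3
3. add.ALU and.ALU @i5+i6  | pair
4. sll.ALU and.ALU @i7+i8  | pair
5. mul.MUL @i9  | no-port MUL/BR
6. bne.BR sll.ALU @i10+i11  | pair

CYCLES = 7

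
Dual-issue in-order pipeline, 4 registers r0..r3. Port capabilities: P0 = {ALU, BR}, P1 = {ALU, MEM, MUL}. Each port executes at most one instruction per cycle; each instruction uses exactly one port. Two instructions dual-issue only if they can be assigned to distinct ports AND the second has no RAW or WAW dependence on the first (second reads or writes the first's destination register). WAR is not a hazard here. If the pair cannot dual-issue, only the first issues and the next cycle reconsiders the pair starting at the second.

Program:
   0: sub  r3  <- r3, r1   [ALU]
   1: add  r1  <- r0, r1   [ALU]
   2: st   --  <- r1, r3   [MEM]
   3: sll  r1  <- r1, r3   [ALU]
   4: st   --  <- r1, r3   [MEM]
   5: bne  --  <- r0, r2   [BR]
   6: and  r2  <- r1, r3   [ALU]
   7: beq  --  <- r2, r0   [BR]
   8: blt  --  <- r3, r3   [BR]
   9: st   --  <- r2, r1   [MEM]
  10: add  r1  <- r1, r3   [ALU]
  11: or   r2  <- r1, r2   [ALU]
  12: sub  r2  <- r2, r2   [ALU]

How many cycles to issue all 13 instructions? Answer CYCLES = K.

#0 head=0: sub.ALU;add.ALU i0/i1 dual
#1 head=2: st.MEM;sll.ALU i2/i3 dual
#2 head=4: st.MEM;bne.BR i4/i5 dual
#3 head=6: and.ALU i6 RAW r2
#4 head=7: beq.BR i7 no-port BR/BR
#5 head=8: blt.BR;st.MEM i8/i9 dual
#6 head=10: add.ALU i10 RAW r1
#7 head=11: or.ALU i11 RAW+WAW r2
#8 head=12: sub.ALU i12 tail

CYCLES = 9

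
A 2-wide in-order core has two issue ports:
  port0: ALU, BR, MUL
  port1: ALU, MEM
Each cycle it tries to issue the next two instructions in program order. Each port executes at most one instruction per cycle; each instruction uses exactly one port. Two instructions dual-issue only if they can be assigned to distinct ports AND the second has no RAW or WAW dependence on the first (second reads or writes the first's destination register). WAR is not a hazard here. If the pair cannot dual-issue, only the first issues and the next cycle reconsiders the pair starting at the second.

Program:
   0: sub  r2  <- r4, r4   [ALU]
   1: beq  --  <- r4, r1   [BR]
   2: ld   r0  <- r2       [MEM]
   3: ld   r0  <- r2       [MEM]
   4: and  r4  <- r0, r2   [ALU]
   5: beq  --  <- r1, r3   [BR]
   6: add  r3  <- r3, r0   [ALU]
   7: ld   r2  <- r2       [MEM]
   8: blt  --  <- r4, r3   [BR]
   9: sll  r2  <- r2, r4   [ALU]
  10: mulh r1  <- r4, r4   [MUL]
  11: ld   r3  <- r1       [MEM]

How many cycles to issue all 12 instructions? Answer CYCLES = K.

#0 head=0: sub.ALU beq.BR i0+i1 pair
#1 head=2: ld.MEM i2 no-port MEM/MEM
#2 head=3: ld.MEM i3 RAW r0
#3 head=4: and.ALU beq.BR i4+i5 pair
#4 head=6: add.ALU ld.MEM i6+i7 pair
#5 head=8: blt.BR sll.ALU i8+i9 pair
#6 head=10: mulh.MUL i10 RAW r1
#7 head=11: ld.MEM i11 tail

CYCLES = 8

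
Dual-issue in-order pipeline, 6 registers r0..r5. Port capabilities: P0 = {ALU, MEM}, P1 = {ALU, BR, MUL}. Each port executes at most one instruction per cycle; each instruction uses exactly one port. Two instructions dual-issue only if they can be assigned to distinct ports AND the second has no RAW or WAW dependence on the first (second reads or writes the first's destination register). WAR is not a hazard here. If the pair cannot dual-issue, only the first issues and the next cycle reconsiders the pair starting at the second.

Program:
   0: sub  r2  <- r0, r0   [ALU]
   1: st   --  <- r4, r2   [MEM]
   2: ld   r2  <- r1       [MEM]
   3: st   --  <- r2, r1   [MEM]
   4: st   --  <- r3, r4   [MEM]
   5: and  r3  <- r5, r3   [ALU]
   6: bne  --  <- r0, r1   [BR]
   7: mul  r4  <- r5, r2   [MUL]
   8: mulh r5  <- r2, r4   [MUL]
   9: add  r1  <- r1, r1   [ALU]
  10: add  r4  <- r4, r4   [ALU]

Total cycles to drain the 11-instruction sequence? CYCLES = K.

CYCLES = 9

  cy0 -> i0 (sub.ALU) RAW r2
  cy1 -> i1 (st.MEM) no-port MEM/MEM
  cy2 -> i2 (ld.MEM) no-port MEM/MEM
  cy3 -> i3 (st.MEM) no-port MEM/MEM
  cy4 -> i4/i5 (st.MEM+and.ALU) 2-wide
  cy5 -> i6 (bne.BR) no-port BR/MUL
  cy6 -> i7 (mul.MUL) no-port MUL/MUL
  cy7 -> i8/i9 (mulh.MUL+add.ALU) 2-wide
  cy8 -> i10 (add.ALU) tail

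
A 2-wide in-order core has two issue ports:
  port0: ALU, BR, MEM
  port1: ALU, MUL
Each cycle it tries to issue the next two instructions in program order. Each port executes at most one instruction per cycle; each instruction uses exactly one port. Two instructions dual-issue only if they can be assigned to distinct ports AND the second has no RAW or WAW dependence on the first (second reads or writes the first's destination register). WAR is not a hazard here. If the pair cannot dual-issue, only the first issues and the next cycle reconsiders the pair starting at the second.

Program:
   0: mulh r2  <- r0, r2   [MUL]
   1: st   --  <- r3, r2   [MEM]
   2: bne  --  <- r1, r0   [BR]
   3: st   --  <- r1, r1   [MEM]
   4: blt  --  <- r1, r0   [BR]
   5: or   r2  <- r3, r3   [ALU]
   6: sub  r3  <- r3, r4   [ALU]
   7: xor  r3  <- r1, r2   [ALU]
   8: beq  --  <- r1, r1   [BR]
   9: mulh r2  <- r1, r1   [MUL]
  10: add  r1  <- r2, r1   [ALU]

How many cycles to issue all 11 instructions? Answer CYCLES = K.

CYCLES = 9

t=0 i0:mulh.MUL ; RAW r2
t=1 i1:st.MEM ; no-port MEM/BR
t=2 i2:bne.BR ; no-port BR/MEM
t=3 i3:st.MEM ; no-port MEM/BR
t=4 i4,i5:blt.BR or.ALU ; 2-wide
t=5 i6:sub.ALU ; WAW r3
t=6 i7,i8:xor.ALU beq.BR ; 2-wide
t=7 i9:mulh.MUL ; RAW r2
t=8 i10:add.ALU ; tail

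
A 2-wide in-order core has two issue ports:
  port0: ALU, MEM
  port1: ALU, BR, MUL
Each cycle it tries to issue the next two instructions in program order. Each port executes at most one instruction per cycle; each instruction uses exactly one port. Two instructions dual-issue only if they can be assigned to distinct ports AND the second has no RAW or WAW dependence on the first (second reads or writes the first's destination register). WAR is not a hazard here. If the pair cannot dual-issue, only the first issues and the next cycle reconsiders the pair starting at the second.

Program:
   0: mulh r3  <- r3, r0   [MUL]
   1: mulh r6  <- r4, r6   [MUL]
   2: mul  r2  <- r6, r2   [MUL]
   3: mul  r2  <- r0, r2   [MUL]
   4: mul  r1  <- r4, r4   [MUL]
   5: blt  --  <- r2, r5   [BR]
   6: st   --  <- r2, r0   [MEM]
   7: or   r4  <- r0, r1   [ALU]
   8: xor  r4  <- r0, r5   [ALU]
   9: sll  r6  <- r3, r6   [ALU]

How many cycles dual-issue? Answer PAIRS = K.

PAIRS = 2

0. mulh.MUL @i0  | no-port MUL/MUL
1. mulh.MUL @i1  | no-port MUL/MUL
2. mul.MUL @i2  | no-port MUL/MUL
3. mul.MUL @i3  | no-port MUL/MUL
4. mul.MUL @i4  | no-port MUL/BR
5. blt.BR;st.MEM @i5+i6  | 2-wide
6. or.ALU @i7  | WAW r4
7. xor.ALU;sll.ALU @i8+i9  | 2-wide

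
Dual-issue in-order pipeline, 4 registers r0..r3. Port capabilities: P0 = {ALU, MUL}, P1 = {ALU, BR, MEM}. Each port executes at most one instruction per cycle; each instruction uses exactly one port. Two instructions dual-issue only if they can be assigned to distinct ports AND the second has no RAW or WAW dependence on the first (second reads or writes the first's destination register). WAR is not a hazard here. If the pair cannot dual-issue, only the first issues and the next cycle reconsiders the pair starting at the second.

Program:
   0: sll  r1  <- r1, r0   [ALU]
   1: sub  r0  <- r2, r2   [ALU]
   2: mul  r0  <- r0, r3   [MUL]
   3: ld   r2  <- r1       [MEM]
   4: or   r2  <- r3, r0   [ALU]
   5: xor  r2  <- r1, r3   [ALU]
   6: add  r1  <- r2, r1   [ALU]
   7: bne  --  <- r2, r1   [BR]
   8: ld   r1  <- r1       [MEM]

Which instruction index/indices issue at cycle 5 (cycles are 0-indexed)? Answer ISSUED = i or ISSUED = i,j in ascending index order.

ISSUED = 7

[0] i0/i1  sll.ALU/sub.ALU  -- dual
[1] i2/i3  mul.MUL/ld.MEM  -- dual
[2] i4  or.ALU  -- WAW r2
[3] i5  xor.ALU  -- RAW r2
[4] i6  add.ALU  -- RAW r1
[5] i7  bne.BR  -- no-port BR/MEM
[6] i8  ld.MEM  -- tail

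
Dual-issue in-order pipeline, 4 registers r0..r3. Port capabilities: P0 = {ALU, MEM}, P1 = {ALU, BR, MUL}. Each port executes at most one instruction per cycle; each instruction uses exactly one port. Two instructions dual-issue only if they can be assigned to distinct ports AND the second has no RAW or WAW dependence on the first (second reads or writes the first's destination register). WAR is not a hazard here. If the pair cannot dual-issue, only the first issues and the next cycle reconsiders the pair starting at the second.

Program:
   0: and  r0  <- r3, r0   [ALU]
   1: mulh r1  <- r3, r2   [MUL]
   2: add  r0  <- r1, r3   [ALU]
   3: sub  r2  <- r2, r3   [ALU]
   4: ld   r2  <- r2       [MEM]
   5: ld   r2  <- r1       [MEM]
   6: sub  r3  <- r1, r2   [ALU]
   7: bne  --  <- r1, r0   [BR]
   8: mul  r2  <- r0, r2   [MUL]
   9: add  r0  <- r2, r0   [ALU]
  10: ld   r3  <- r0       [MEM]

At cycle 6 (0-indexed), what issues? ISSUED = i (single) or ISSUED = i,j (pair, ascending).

ISSUED = 9

0. and+mulh @i0,i1  | 2-wide
1. add+sub @i2,i3  | 2-wide
2. ld @i4  | no-port MEM/MEM
3. ld @i5  | RAW r2
4. sub+bne @i6,i7  | 2-wide
5. mul @i8  | RAW r2
6. add @i9  | RAW r0
7. ld @i10  | tail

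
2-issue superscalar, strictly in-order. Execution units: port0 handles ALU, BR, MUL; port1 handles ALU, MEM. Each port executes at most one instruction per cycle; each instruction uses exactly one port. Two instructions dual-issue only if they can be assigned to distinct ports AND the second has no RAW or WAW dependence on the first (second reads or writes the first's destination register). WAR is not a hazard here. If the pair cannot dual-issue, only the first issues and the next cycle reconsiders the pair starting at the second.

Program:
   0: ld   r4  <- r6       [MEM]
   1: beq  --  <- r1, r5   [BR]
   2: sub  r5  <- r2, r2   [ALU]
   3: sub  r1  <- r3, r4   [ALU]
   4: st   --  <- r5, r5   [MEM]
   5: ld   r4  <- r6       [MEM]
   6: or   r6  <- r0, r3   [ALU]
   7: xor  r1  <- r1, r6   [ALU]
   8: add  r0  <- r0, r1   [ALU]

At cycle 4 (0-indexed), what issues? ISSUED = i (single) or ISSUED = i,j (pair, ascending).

ISSUED = 7

#0 head=0: ld.MEM;beq.BR i0+i1 2-wide
#1 head=2: sub.ALU;sub.ALU i2+i3 2-wide
#2 head=4: st.MEM i4 no-port MEM/MEM
#3 head=5: ld.MEM;or.ALU i5+i6 2-wide
#4 head=7: xor.ALU i7 RAW r1
#5 head=8: add.ALU i8 tail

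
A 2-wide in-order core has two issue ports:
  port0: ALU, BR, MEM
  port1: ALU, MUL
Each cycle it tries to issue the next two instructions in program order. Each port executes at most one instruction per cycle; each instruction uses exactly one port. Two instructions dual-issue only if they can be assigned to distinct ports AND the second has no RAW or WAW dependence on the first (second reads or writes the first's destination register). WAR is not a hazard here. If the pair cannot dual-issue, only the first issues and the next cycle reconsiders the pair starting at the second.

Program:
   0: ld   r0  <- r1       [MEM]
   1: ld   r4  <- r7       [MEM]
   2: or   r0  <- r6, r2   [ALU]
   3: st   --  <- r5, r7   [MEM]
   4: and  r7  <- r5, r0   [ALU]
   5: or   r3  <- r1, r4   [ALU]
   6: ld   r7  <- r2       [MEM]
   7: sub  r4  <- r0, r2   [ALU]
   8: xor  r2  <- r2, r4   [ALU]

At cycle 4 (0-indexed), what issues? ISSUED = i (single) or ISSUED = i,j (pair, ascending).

0. ld.MEM @i0  | no-port MEM/MEM
1. ld.MEM+or.ALU @i1,i2  | 2-wide
2. st.MEM+and.ALU @i3,i4  | 2-wide
3. or.ALU+ld.MEM @i5,i6  | 2-wide
4. sub.ALU @i7  | RAW r4
5. xor.ALU @i8  | tail

ISSUED = 7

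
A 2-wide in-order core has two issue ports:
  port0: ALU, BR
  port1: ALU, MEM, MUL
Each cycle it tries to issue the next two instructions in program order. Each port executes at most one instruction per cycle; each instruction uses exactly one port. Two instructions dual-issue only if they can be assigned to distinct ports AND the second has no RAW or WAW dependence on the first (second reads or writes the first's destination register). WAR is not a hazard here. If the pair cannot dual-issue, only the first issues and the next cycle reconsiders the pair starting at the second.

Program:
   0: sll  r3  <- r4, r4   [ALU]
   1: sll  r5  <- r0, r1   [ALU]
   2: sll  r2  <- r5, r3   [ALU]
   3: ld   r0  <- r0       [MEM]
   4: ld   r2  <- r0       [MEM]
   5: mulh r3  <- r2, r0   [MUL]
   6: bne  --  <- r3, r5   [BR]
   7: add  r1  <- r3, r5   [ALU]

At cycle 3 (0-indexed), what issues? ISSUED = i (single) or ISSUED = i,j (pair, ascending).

[0] i0,i1  sll.ALU+sll.ALU  -- dual
[1] i2,i3  sll.ALU+ld.MEM  -- dual
[2] i4  ld.MEM  -- no-port MEM/MUL
[3] i5  mulh.MUL  -- RAW r3
[4] i6,i7  bne.BR+add.ALU  -- dual

ISSUED = 5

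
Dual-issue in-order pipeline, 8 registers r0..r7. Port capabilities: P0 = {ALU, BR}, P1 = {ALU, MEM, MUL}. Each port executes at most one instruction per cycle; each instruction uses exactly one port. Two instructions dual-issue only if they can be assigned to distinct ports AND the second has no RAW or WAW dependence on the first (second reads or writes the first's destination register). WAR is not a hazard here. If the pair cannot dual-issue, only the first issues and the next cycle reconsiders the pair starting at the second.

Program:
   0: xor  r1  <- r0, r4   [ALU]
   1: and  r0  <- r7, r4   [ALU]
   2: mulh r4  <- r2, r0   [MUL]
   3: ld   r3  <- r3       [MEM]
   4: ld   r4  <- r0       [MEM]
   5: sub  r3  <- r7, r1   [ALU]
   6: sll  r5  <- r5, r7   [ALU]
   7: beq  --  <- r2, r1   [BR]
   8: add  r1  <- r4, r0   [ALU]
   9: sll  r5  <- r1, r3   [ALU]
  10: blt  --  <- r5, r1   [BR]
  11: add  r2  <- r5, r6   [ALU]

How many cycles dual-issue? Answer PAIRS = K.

0. xor+and @i0,i1  | pair
1. mulh @i2  | no-port MUL/MEM
2. ld @i3  | no-port MEM/MEM
3. ld+sub @i4,i5  | pair
4. sll+beq @i6,i7  | pair
5. add @i8  | RAW r1
6. sll @i9  | RAW r5
7. blt+add @i10,i11  | pair

PAIRS = 4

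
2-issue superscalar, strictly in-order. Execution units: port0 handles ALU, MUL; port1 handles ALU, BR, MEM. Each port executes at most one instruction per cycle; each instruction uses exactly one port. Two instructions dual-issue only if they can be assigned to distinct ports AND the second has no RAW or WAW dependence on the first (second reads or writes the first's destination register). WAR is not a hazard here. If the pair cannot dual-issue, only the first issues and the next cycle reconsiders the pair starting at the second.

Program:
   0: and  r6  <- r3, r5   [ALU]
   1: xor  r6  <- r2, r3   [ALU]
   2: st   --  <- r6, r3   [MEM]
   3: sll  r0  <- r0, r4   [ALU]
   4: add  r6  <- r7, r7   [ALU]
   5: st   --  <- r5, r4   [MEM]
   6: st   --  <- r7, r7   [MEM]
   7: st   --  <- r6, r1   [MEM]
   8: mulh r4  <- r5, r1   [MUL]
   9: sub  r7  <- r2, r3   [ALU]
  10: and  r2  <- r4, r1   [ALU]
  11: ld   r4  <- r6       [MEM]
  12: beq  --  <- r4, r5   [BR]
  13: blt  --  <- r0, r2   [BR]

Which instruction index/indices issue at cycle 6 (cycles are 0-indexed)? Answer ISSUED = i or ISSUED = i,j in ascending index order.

ISSUED = 9,10

[0] i0  and.ALU  -- WAW r6
[1] i1  xor.ALU  -- RAW r6
[2] i2/i3  st.MEM sll.ALU  -- dual
[3] i4/i5  add.ALU st.MEM  -- dual
[4] i6  st.MEM  -- no-port MEM/MEM
[5] i7/i8  st.MEM mulh.MUL  -- dual
[6] i9/i10  sub.ALU and.ALU  -- dual
[7] i11  ld.MEM  -- no-port MEM/BR
[8] i12  beq.BR  -- no-port BR/BR
[9] i13  blt.BR  -- tail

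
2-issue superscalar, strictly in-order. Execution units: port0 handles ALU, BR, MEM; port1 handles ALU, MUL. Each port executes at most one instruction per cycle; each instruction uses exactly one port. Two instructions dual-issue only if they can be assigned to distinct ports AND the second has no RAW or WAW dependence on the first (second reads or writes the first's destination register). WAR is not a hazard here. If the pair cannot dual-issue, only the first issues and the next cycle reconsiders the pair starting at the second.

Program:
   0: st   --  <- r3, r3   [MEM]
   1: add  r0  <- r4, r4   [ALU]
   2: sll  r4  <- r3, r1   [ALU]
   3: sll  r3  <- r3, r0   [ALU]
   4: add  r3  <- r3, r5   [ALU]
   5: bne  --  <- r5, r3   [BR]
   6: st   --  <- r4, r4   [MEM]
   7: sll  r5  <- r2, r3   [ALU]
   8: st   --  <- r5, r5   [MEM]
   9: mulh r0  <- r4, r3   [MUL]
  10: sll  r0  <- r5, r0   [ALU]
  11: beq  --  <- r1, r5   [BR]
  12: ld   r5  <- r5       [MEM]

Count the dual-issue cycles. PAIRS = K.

[0] i0,i1  st.MEM add.ALU  -- pair
[1] i2,i3  sll.ALU sll.ALU  -- pair
[2] i4  add.ALU  -- RAW r3
[3] i5  bne.BR  -- no-port BR/MEM
[4] i6,i7  st.MEM sll.ALU  -- pair
[5] i8,i9  st.MEM mulh.MUL  -- pair
[6] i10,i11  sll.ALU beq.BR  -- pair
[7] i12  ld.MEM  -- tail

PAIRS = 5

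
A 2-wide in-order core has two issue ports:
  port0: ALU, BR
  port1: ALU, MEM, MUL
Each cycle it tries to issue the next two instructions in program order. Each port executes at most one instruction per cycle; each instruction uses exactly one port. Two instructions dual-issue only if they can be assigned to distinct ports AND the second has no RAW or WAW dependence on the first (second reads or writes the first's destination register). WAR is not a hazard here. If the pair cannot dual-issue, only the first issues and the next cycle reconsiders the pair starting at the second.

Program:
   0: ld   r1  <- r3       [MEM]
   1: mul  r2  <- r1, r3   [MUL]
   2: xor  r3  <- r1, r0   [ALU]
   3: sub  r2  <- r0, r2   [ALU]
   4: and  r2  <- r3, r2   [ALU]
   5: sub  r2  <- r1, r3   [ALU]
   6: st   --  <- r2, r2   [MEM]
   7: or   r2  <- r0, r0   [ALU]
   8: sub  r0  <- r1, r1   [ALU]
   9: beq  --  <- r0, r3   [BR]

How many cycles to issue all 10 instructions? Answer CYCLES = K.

CYCLES = 8

#0 head=0: ld i0 no-port MEM/MUL
#1 head=1: mul/xor i1+i2 dual
#2 head=3: sub i3 RAW+WAW r2
#3 head=4: and i4 WAW r2
#4 head=5: sub i5 RAW r2
#5 head=6: st/or i6+i7 dual
#6 head=8: sub i8 RAW r0
#7 head=9: beq i9 tail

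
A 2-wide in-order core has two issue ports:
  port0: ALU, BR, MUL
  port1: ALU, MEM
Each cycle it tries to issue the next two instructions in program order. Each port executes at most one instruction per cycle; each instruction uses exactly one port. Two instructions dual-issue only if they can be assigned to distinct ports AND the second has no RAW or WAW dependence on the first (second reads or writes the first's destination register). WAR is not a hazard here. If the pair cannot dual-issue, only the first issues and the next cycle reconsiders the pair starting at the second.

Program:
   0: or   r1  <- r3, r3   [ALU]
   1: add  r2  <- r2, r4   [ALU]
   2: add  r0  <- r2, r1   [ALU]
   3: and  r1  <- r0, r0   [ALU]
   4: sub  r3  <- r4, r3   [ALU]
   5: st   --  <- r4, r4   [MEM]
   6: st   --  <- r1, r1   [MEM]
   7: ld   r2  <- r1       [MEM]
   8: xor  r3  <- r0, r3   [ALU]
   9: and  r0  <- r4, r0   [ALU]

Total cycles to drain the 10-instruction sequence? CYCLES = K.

  cy0 -> i0/i1 (or.ALU+add.ALU) 2-wide
  cy1 -> i2 (add.ALU) RAW r0
  cy2 -> i3/i4 (and.ALU+sub.ALU) 2-wide
  cy3 -> i5 (st.MEM) no-port MEM/MEM
  cy4 -> i6 (st.MEM) no-port MEM/MEM
  cy5 -> i7/i8 (ld.MEM+xor.ALU) 2-wide
  cy6 -> i9 (and.ALU) tail

CYCLES = 7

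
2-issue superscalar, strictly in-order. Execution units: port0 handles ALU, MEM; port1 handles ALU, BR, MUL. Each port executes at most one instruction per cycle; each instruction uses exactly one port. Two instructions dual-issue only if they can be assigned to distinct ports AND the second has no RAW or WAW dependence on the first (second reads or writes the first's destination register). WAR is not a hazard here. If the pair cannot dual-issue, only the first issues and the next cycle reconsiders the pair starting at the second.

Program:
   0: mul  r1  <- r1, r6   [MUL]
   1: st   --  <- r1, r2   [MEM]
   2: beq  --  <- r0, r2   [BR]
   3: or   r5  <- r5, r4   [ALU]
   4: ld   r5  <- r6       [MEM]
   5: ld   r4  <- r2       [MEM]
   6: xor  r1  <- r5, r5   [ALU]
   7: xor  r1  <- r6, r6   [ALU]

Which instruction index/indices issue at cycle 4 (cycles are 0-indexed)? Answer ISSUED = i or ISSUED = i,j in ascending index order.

ISSUED = 5,6

t=0 i0:mul ; RAW r1
t=1 i1/i2:st+beq ; pair
t=2 i3:or ; WAW r5
t=3 i4:ld ; no-port MEM/MEM
t=4 i5/i6:ld+xor ; pair
t=5 i7:xor ; tail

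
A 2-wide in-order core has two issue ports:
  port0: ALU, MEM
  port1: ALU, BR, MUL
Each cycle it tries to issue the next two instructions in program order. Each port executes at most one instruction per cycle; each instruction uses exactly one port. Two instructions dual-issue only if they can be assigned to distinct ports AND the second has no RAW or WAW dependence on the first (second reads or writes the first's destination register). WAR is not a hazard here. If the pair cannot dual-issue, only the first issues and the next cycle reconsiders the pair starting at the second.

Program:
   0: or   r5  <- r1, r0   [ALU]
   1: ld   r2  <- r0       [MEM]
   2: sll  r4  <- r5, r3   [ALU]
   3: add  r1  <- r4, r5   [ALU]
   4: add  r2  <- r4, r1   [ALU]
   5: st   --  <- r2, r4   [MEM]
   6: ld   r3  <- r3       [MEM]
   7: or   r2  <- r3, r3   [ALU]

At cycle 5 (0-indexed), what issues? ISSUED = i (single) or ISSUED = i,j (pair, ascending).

#0 head=0: or+ld i0&i1 dual
#1 head=2: sll i2 RAW r4
#2 head=3: add i3 RAW r1
#3 head=4: add i4 RAW r2
#4 head=5: st i5 no-port MEM/MEM
#5 head=6: ld i6 RAW r3
#6 head=7: or i7 tail

ISSUED = 6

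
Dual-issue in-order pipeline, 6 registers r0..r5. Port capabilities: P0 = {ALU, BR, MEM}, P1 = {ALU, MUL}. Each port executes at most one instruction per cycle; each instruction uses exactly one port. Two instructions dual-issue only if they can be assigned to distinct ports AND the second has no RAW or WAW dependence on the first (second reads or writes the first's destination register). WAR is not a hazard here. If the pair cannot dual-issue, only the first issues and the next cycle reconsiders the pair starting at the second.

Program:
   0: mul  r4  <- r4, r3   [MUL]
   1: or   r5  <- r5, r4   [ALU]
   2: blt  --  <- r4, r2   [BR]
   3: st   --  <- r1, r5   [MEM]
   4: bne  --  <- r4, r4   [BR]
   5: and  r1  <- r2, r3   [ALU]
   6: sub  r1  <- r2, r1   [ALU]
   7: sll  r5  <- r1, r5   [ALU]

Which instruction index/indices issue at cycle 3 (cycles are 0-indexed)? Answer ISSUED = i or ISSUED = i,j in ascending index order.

[0] i0  mul  -- RAW r4
[1] i1&i2  or;blt  -- pair
[2] i3  st  -- no-port MEM/BR
[3] i4&i5  bne;and  -- pair
[4] i6  sub  -- RAW r1
[5] i7  sll  -- tail

ISSUED = 4,5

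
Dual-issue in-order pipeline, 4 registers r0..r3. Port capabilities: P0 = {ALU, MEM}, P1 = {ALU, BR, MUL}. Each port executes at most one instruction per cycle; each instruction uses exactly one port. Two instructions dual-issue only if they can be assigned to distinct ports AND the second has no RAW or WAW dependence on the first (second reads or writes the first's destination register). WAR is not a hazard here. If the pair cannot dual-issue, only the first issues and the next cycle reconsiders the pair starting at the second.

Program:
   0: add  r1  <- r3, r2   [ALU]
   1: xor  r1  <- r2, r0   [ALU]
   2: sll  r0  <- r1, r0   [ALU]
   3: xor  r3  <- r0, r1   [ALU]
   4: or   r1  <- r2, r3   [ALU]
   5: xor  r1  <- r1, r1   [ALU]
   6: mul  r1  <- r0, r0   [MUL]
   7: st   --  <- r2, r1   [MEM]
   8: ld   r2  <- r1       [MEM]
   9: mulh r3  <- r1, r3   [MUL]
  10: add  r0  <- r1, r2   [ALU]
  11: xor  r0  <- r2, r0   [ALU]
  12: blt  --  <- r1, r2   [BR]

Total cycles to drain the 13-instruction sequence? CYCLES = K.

CYCLES = 11

t=0 i0:add.ALU ; WAW r1
t=1 i1:xor.ALU ; RAW r1
t=2 i2:sll.ALU ; RAW r0
t=3 i3:xor.ALU ; RAW r3
t=4 i4:or.ALU ; RAW+WAW r1
t=5 i5:xor.ALU ; WAW r1
t=6 i6:mul.MUL ; RAW r1
t=7 i7:st.MEM ; no-port MEM/MEM
t=8 i8,i9:ld.MEM+mulh.MUL ; dual
t=9 i10:add.ALU ; RAW+WAW r0
t=10 i11,i12:xor.ALU+blt.BR ; dual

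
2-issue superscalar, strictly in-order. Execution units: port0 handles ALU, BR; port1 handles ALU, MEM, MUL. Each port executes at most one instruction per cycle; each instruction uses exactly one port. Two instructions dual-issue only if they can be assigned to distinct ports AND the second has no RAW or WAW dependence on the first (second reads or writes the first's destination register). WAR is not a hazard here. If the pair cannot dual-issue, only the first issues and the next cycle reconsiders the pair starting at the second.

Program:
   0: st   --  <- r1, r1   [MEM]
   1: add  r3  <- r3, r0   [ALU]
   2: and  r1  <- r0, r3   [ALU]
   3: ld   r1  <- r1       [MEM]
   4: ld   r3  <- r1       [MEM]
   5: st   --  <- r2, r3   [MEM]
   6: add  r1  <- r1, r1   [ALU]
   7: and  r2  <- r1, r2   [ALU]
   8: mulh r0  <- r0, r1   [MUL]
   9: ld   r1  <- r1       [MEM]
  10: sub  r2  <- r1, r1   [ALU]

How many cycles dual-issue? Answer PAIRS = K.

[0] i0&i1  st.MEM;add.ALU  -- pair
[1] i2  and.ALU  -- RAW+WAW r1
[2] i3  ld.MEM  -- no-port MEM/MEM
[3] i4  ld.MEM  -- no-port MEM/MEM
[4] i5&i6  st.MEM;add.ALU  -- pair
[5] i7&i8  and.ALU;mulh.MUL  -- pair
[6] i9  ld.MEM  -- RAW r1
[7] i10  sub.ALU  -- tail

PAIRS = 3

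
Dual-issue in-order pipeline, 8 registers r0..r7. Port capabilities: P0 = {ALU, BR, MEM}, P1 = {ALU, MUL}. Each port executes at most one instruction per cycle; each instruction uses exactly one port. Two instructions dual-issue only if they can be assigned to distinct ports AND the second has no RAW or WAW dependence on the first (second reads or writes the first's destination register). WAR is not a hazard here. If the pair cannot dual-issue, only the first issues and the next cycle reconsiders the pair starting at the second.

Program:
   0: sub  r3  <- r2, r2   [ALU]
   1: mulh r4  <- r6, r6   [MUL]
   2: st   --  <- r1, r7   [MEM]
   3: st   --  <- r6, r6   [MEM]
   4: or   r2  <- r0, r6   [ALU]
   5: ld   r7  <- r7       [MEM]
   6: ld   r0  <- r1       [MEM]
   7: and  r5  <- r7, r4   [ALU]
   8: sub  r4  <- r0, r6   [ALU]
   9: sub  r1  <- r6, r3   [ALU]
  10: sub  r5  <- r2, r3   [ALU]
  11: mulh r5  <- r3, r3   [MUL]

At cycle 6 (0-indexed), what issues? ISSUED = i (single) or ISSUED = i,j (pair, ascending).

ISSUED = 10

  cy0 -> i0+i1 (sub mulh) 2-wide
  cy1 -> i2 (st) no-port MEM/MEM
  cy2 -> i3+i4 (st or) 2-wide
  cy3 -> i5 (ld) no-port MEM/MEM
  cy4 -> i6+i7 (ld and) 2-wide
  cy5 -> i8+i9 (sub sub) 2-wide
  cy6 -> i10 (sub) WAW r5
  cy7 -> i11 (mulh) tail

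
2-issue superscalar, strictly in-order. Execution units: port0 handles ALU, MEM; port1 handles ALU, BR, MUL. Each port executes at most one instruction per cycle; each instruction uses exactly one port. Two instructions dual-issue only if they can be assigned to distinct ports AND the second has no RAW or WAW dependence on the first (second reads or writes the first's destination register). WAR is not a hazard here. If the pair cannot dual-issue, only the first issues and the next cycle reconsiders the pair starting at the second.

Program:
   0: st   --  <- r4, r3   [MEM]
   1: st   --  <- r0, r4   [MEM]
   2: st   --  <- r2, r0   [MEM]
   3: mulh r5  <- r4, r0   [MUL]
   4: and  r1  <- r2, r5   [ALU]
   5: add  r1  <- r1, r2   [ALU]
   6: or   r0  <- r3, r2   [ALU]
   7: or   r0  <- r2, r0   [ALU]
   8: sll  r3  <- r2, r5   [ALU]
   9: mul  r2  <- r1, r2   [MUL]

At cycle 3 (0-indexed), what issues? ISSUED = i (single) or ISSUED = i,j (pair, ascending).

ISSUED = 4

0. st.MEM @i0  | no-port MEM/MEM
1. st.MEM @i1  | no-port MEM/MEM
2. st.MEM;mulh.MUL @i2+i3  | pair
3. and.ALU @i4  | RAW+WAW r1
4. add.ALU;or.ALU @i5+i6  | pair
5. or.ALU;sll.ALU @i7+i8  | pair
6. mul.MUL @i9  | tail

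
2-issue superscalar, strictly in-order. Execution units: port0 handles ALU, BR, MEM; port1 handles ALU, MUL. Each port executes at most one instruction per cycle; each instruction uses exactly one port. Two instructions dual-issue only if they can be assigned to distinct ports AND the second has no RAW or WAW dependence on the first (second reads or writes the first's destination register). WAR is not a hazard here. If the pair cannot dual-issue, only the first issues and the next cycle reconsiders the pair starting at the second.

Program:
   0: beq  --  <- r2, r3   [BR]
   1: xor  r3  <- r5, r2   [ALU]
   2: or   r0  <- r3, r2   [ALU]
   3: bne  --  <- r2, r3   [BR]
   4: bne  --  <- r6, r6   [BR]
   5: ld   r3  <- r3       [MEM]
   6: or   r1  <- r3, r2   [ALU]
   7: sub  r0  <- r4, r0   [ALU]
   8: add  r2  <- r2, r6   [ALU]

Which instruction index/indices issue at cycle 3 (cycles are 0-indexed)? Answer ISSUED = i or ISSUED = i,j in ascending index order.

[0] i0&i1  beq.BR/xor.ALU  -- pair
[1] i2&i3  or.ALU/bne.BR  -- pair
[2] i4  bne.BR  -- no-port BR/MEM
[3] i5  ld.MEM  -- RAW r3
[4] i6&i7  or.ALU/sub.ALU  -- pair
[5] i8  add.ALU  -- tail

ISSUED = 5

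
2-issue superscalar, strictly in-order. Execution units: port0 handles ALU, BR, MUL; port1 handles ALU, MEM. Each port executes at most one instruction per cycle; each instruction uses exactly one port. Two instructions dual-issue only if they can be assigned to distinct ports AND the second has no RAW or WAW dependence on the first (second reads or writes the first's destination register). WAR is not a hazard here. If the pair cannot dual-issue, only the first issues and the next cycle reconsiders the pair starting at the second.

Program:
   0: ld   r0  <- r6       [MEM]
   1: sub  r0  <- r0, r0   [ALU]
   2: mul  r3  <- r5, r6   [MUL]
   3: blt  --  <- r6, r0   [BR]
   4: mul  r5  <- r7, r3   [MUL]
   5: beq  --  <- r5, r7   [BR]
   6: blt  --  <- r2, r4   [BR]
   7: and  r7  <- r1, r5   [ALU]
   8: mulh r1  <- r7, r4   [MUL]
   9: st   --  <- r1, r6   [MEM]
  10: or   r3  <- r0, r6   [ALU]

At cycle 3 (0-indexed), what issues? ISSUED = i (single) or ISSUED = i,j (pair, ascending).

0. ld.MEM @i0  | RAW+WAW r0
1. sub.ALU+mul.MUL @i1+i2  | dual
2. blt.BR @i3  | no-port BR/MUL
3. mul.MUL @i4  | no-port MUL/BR
4. beq.BR @i5  | no-port BR/BR
5. blt.BR+and.ALU @i6+i7  | dual
6. mulh.MUL @i8  | RAW r1
7. st.MEM+or.ALU @i9+i10  | dual

ISSUED = 4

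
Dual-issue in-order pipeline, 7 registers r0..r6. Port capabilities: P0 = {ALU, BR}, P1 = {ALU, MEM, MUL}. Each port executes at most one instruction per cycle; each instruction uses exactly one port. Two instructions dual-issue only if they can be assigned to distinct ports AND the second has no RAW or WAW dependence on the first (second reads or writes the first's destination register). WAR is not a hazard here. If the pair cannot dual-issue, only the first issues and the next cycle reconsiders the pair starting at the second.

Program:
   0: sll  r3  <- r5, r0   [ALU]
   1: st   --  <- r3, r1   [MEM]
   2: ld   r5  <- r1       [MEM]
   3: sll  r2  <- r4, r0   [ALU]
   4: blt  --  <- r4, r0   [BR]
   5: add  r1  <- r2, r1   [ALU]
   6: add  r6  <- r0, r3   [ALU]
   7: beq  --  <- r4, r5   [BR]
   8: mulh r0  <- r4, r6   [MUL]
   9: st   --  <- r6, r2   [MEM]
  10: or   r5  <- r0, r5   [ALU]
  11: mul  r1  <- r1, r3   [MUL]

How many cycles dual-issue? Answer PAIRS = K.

PAIRS = 4

  cy0 -> i0 (sll) RAW r3
  cy1 -> i1 (st) no-port MEM/MEM
  cy2 -> i2+i3 (ld+sll) 2-wide
  cy3 -> i4+i5 (blt+add) 2-wide
  cy4 -> i6+i7 (add+beq) 2-wide
  cy5 -> i8 (mulh) no-port MUL/MEM
  cy6 -> i9+i10 (st+or) 2-wide
  cy7 -> i11 (mul) tail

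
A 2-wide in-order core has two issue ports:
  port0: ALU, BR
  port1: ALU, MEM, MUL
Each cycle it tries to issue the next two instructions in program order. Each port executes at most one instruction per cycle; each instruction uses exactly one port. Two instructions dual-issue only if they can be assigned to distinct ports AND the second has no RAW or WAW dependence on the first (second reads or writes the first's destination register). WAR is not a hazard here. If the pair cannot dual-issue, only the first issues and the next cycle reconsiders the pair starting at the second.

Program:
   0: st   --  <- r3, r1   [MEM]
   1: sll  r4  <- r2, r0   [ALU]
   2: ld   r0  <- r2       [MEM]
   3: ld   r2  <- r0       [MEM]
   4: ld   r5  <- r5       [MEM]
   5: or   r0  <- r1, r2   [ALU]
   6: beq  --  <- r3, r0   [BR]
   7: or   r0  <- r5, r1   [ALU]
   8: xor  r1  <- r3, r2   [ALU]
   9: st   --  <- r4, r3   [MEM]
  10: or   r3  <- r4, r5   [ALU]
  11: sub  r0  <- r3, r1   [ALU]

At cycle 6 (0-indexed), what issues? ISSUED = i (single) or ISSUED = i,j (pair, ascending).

ISSUED = 10

c0: i0/i1 st.MEM sll.ALU  2-wide
c1: i2 ld.MEM  no-port MEM/MEM
c2: i3 ld.MEM  no-port MEM/MEM
c3: i4/i5 ld.MEM or.ALU  2-wide
c4: i6/i7 beq.BR or.ALU  2-wide
c5: i8/i9 xor.ALU st.MEM  2-wide
c6: i10 or.ALU  RAW r3
c7: i11 sub.ALU  tail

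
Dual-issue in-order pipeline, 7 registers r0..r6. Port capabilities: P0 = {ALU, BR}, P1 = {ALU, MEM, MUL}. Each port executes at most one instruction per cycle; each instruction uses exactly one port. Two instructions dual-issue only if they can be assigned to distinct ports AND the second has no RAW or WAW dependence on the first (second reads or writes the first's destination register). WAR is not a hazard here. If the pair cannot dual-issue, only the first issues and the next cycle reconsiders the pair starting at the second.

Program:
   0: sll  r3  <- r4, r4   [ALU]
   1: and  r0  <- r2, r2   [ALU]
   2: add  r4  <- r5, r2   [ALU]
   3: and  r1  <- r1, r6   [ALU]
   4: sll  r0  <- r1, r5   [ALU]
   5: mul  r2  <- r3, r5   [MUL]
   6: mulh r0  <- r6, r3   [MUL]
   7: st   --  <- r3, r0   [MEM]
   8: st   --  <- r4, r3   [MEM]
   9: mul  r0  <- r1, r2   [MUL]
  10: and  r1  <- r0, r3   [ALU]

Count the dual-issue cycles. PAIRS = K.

PAIRS = 3

#0 head=0: sll.ALU and.ALU i0/i1 pair
#1 head=2: add.ALU and.ALU i2/i3 pair
#2 head=4: sll.ALU mul.MUL i4/i5 pair
#3 head=6: mulh.MUL i6 no-port MUL/MEM
#4 head=7: st.MEM i7 no-port MEM/MEM
#5 head=8: st.MEM i8 no-port MEM/MUL
#6 head=9: mul.MUL i9 RAW r0
#7 head=10: and.ALU i10 tail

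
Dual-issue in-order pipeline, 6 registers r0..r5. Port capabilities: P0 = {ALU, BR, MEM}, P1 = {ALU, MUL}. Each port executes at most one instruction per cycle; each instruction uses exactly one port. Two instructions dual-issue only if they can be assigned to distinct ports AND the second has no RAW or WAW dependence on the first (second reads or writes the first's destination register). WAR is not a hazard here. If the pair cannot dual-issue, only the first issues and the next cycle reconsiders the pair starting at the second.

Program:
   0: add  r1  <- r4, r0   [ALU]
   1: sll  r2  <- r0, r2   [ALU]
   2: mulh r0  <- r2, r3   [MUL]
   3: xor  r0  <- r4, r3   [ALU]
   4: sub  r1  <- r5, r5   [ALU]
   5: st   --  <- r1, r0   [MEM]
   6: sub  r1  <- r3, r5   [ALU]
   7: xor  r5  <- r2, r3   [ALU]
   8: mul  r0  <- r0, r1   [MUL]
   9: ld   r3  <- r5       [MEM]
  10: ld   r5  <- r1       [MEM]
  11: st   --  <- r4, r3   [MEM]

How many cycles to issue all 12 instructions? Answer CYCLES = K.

CYCLES = 8

  cy0 -> i0+i1 (add.ALU/sll.ALU) dual
  cy1 -> i2 (mulh.MUL) WAW r0
  cy2 -> i3+i4 (xor.ALU/sub.ALU) dual
  cy3 -> i5+i6 (st.MEM/sub.ALU) dual
  cy4 -> i7+i8 (xor.ALU/mul.MUL) dual
  cy5 -> i9 (ld.MEM) no-port MEM/MEM
  cy6 -> i10 (ld.MEM) no-port MEM/MEM
  cy7 -> i11 (st.MEM) tail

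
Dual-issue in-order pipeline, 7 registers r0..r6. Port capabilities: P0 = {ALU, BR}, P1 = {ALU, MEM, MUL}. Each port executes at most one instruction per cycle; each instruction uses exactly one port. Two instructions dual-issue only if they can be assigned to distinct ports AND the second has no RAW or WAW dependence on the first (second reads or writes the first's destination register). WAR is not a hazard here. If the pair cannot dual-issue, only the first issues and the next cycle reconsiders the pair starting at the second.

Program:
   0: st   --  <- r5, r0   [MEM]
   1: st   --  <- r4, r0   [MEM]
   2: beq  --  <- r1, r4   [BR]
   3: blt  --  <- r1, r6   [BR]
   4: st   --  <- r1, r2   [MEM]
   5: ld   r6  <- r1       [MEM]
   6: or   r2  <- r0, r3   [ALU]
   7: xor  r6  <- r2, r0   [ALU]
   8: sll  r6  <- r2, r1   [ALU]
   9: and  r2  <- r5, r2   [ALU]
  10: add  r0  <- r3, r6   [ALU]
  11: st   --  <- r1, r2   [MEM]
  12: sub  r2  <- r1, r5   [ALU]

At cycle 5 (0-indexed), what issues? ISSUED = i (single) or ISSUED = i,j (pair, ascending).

ISSUED = 8,9

0. st.MEM @i0  | no-port MEM/MEM
1. st.MEM;beq.BR @i1&i2  | dual
2. blt.BR;st.MEM @i3&i4  | dual
3. ld.MEM;or.ALU @i5&i6  | dual
4. xor.ALU @i7  | WAW r6
5. sll.ALU;and.ALU @i8&i9  | dual
6. add.ALU;st.MEM @i10&i11  | dual
7. sub.ALU @i12  | tail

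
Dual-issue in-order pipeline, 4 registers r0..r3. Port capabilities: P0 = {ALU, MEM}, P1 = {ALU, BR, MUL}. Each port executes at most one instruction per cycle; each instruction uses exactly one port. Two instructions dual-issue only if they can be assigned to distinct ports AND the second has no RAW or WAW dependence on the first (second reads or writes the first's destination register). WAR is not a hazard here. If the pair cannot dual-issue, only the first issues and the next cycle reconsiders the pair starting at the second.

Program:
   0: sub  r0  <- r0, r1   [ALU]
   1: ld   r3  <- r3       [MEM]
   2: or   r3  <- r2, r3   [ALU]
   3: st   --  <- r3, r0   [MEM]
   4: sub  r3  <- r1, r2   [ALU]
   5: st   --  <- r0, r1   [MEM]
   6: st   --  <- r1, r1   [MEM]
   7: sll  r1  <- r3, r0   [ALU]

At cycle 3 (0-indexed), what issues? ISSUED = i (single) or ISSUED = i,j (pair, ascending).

ISSUED = 5

  cy0 -> i0/i1 (sub.ALU/ld.MEM) 2-wide
  cy1 -> i2 (or.ALU) RAW r3
  cy2 -> i3/i4 (st.MEM/sub.ALU) 2-wide
  cy3 -> i5 (st.MEM) no-port MEM/MEM
  cy4 -> i6/i7 (st.MEM/sll.ALU) 2-wide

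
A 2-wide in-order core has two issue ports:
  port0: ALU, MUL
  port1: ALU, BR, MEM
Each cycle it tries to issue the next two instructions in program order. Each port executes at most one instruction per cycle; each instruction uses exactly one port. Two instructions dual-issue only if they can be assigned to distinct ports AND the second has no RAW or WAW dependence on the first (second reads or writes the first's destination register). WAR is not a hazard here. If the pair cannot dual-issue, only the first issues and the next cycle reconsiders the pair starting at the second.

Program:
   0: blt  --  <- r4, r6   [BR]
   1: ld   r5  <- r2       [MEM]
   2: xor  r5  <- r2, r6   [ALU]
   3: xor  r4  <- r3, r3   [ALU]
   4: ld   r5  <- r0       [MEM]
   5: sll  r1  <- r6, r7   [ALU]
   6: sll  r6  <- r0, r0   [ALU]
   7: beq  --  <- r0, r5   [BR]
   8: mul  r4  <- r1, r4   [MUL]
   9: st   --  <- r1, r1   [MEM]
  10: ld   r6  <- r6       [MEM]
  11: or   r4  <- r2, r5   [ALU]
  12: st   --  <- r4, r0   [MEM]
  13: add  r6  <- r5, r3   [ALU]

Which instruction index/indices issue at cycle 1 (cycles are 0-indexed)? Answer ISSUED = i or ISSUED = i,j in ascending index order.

ISSUED = 1

[0] i0  blt.BR  -- no-port BR/MEM
[1] i1  ld.MEM  -- WAW r5
[2] i2/i3  xor.ALU/xor.ALU  -- pair
[3] i4/i5  ld.MEM/sll.ALU  -- pair
[4] i6/i7  sll.ALU/beq.BR  -- pair
[5] i8/i9  mul.MUL/st.MEM  -- pair
[6] i10/i11  ld.MEM/or.ALU  -- pair
[7] i12/i13  st.MEM/add.ALU  -- pair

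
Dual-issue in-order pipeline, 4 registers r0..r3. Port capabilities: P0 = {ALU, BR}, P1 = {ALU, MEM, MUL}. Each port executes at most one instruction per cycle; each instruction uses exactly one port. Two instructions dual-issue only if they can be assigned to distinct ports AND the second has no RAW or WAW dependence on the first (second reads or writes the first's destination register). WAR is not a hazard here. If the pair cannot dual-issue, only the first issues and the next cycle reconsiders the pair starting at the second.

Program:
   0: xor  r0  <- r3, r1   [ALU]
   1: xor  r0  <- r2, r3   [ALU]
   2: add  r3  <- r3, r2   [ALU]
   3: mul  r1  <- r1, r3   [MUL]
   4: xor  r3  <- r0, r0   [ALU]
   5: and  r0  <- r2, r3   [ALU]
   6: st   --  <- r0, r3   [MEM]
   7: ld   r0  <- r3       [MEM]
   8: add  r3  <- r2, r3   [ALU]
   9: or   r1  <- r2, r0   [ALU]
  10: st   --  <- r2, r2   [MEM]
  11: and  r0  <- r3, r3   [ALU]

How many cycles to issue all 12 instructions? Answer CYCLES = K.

0. xor @i0  | WAW r0
1. xor add @i1+i2  | dual
2. mul xor @i3+i4  | dual
3. and @i5  | RAW r0
4. st @i6  | no-port MEM/MEM
5. ld add @i7+i8  | dual
6. or st @i9+i10  | dual
7. and @i11  | tail

CYCLES = 8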